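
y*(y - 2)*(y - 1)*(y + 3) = y^4 - 7*y^2 + 6*y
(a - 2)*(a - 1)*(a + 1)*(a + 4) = a^4 + 2*a^3 - 9*a^2 - 2*a + 8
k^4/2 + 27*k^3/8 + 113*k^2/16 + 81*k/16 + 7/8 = (k/2 + 1/2)*(k + 1/4)*(k + 2)*(k + 7/2)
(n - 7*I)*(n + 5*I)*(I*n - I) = I*n^3 + 2*n^2 - I*n^2 - 2*n + 35*I*n - 35*I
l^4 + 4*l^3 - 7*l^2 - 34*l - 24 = (l - 3)*(l + 1)*(l + 2)*(l + 4)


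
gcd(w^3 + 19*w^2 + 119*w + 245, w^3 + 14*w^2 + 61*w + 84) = w + 7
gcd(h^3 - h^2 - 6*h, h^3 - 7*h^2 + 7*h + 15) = h - 3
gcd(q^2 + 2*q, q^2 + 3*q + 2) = q + 2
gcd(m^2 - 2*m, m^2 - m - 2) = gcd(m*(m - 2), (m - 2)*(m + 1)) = m - 2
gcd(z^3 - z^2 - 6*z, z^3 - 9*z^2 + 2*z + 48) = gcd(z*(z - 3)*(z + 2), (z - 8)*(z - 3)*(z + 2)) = z^2 - z - 6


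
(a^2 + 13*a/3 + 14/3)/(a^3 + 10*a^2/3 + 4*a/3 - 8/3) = (3*a + 7)/(3*a^2 + 4*a - 4)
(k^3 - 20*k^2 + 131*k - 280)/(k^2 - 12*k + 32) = (k^2 - 12*k + 35)/(k - 4)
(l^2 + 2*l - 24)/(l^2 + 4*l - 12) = (l - 4)/(l - 2)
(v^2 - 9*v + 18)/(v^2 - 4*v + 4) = (v^2 - 9*v + 18)/(v^2 - 4*v + 4)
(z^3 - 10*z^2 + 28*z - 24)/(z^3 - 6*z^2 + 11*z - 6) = (z^2 - 8*z + 12)/(z^2 - 4*z + 3)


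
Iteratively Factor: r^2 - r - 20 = (r - 5)*(r + 4)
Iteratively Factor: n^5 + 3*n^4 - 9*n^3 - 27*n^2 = (n)*(n^4 + 3*n^3 - 9*n^2 - 27*n) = n*(n + 3)*(n^3 - 9*n) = n*(n + 3)^2*(n^2 - 3*n) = n*(n - 3)*(n + 3)^2*(n)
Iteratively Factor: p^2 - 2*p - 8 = (p - 4)*(p + 2)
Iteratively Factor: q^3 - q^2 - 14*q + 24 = (q - 3)*(q^2 + 2*q - 8) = (q - 3)*(q - 2)*(q + 4)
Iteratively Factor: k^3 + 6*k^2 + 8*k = (k + 4)*(k^2 + 2*k) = k*(k + 4)*(k + 2)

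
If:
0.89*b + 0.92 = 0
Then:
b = -1.03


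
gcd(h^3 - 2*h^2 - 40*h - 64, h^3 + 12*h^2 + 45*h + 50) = h + 2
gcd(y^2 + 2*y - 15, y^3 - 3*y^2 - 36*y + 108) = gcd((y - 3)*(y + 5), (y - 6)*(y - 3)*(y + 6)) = y - 3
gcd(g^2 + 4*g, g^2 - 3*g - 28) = g + 4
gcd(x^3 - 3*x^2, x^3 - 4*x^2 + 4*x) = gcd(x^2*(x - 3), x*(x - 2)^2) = x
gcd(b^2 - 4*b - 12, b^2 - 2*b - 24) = b - 6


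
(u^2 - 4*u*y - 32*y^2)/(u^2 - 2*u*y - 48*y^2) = (u + 4*y)/(u + 6*y)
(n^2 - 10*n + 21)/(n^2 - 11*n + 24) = (n - 7)/(n - 8)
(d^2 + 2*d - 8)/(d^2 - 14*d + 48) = (d^2 + 2*d - 8)/(d^2 - 14*d + 48)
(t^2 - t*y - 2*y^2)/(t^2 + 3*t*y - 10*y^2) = (t + y)/(t + 5*y)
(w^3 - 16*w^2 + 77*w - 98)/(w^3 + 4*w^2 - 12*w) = (w^2 - 14*w + 49)/(w*(w + 6))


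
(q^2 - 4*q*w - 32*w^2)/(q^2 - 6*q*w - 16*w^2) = (q + 4*w)/(q + 2*w)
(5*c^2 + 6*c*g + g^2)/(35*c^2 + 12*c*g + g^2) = (c + g)/(7*c + g)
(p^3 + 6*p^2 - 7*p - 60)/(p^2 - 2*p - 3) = (p^2 + 9*p + 20)/(p + 1)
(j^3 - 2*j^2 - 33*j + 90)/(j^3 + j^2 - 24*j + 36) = (j - 5)/(j - 2)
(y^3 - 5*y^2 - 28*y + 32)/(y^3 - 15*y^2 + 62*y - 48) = (y + 4)/(y - 6)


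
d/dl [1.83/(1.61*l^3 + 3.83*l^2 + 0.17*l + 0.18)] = (-8.8389*l^2 - 14.0178*l - 0.3111)/(1.61*l^3 + 3.83*l^2 + 0.17*l + 0.18)^2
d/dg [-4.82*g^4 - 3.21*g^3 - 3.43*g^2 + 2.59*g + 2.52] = -19.28*g^3 - 9.63*g^2 - 6.86*g + 2.59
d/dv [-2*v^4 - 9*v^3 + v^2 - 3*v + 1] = -8*v^3 - 27*v^2 + 2*v - 3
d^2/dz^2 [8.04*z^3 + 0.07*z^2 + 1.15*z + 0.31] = 48.24*z + 0.14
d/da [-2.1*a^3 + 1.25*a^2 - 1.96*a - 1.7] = -6.3*a^2 + 2.5*a - 1.96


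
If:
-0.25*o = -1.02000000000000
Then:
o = 4.08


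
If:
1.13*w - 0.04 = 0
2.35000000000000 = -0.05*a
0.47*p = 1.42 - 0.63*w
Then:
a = -47.00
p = 2.97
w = 0.04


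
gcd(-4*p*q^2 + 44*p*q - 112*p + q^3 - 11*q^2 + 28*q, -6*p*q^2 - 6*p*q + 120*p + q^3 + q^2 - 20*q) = q - 4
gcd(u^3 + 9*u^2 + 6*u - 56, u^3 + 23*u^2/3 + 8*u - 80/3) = u + 4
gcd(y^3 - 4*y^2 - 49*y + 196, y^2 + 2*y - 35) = y + 7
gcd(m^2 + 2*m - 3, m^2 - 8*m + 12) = 1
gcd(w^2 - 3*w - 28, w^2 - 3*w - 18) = 1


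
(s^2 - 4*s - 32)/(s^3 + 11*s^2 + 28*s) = (s - 8)/(s*(s + 7))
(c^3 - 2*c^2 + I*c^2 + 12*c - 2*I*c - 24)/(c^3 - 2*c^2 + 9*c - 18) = (c + 4*I)/(c + 3*I)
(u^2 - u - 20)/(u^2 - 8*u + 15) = (u + 4)/(u - 3)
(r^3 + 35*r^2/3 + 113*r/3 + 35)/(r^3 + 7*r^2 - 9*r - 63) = (r + 5/3)/(r - 3)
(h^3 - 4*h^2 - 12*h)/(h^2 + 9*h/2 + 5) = 2*h*(h - 6)/(2*h + 5)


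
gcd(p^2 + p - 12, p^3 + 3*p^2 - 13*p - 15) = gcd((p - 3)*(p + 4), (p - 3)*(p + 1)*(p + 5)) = p - 3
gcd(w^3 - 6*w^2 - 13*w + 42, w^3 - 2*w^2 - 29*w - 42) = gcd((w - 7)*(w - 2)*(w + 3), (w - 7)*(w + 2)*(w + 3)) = w^2 - 4*w - 21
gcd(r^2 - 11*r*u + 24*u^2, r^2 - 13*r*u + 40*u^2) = r - 8*u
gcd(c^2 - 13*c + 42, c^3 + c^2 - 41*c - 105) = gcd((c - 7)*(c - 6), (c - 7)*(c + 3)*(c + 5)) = c - 7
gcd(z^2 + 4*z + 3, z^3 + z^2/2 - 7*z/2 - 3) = z + 1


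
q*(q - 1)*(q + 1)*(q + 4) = q^4 + 4*q^3 - q^2 - 4*q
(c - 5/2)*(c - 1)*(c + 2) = c^3 - 3*c^2/2 - 9*c/2 + 5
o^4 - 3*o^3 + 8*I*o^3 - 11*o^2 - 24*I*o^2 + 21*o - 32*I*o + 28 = (o - 4)*(o + 1)*(o + I)*(o + 7*I)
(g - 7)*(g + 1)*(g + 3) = g^3 - 3*g^2 - 25*g - 21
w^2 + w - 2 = (w - 1)*(w + 2)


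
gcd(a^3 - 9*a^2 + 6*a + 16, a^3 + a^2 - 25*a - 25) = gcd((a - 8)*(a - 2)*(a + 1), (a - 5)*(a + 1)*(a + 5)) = a + 1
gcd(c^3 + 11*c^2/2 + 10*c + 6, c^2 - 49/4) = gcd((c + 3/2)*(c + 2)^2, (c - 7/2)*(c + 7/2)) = 1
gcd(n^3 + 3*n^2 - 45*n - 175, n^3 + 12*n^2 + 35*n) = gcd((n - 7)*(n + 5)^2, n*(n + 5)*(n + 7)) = n + 5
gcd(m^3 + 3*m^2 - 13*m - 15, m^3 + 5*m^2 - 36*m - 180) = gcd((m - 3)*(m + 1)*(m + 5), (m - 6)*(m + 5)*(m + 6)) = m + 5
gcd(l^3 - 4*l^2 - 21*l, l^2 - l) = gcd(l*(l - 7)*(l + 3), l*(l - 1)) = l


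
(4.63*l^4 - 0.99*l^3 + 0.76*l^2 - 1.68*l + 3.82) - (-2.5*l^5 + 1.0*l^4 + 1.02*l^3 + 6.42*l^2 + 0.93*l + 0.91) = 2.5*l^5 + 3.63*l^4 - 2.01*l^3 - 5.66*l^2 - 2.61*l + 2.91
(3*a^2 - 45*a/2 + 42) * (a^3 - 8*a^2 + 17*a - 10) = 3*a^5 - 93*a^4/2 + 273*a^3 - 1497*a^2/2 + 939*a - 420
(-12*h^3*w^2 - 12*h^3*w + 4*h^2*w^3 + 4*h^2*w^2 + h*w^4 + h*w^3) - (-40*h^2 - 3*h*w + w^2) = -12*h^3*w^2 - 12*h^3*w + 4*h^2*w^3 + 4*h^2*w^2 + 40*h^2 + h*w^4 + h*w^3 + 3*h*w - w^2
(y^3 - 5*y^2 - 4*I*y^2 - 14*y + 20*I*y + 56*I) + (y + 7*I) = y^3 - 5*y^2 - 4*I*y^2 - 13*y + 20*I*y + 63*I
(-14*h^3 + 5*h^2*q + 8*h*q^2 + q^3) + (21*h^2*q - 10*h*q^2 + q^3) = -14*h^3 + 26*h^2*q - 2*h*q^2 + 2*q^3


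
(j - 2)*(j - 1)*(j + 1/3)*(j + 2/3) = j^4 - 2*j^3 - 7*j^2/9 + 4*j/3 + 4/9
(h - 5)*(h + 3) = h^2 - 2*h - 15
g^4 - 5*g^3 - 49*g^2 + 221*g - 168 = (g - 8)*(g - 3)*(g - 1)*(g + 7)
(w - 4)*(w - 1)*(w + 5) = w^3 - 21*w + 20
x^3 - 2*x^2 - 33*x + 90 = (x - 5)*(x - 3)*(x + 6)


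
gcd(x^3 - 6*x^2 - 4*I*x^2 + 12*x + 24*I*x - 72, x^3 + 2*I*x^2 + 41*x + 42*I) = x - 6*I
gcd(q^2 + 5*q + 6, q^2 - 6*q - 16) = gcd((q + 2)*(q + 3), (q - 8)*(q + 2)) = q + 2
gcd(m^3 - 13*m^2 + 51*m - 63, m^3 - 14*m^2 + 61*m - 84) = m^2 - 10*m + 21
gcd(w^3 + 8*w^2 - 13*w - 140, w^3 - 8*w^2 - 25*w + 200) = w + 5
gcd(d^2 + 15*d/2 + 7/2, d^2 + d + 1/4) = d + 1/2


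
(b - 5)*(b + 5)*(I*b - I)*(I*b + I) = -b^4 + 26*b^2 - 25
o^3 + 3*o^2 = o^2*(o + 3)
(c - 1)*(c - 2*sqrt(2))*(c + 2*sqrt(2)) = c^3 - c^2 - 8*c + 8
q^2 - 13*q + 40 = (q - 8)*(q - 5)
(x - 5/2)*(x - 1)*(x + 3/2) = x^3 - 2*x^2 - 11*x/4 + 15/4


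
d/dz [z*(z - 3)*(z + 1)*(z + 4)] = 4*z^3 + 6*z^2 - 22*z - 12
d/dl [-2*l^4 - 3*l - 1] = -8*l^3 - 3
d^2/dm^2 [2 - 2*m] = 0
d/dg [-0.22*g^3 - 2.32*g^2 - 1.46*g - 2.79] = -0.66*g^2 - 4.64*g - 1.46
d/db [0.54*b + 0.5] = 0.540000000000000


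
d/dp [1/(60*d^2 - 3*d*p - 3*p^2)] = (d + 2*p)/(3*(-20*d^2 + d*p + p^2)^2)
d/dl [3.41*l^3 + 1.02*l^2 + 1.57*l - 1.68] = 10.23*l^2 + 2.04*l + 1.57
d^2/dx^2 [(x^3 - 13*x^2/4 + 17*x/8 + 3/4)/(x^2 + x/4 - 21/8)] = 720/(64*x^3 + 336*x^2 + 588*x + 343)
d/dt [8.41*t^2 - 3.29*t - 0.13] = 16.82*t - 3.29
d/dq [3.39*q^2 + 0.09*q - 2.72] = 6.78*q + 0.09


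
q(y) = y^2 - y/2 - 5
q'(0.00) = -0.50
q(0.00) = -5.00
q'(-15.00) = -30.50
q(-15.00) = 227.50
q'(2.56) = 4.62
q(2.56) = 0.27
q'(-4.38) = -9.26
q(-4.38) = 16.37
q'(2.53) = 4.56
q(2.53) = 0.14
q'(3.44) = 6.38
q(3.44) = 5.11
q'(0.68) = 0.86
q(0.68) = -4.88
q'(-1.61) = -3.72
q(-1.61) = -1.60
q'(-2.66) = -5.82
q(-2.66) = 3.41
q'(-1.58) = -3.66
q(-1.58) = -1.71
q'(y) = 2*y - 1/2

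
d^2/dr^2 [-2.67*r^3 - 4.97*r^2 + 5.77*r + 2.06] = -16.02*r - 9.94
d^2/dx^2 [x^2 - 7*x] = 2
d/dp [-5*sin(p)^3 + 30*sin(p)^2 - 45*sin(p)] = 15*(-sin(p)^2 + 4*sin(p) - 3)*cos(p)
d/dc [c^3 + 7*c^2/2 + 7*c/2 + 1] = 3*c^2 + 7*c + 7/2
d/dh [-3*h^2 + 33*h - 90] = 33 - 6*h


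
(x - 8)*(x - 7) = x^2 - 15*x + 56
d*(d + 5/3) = d^2 + 5*d/3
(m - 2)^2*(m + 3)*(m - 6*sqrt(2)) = m^4 - 6*sqrt(2)*m^3 - m^3 - 8*m^2 + 6*sqrt(2)*m^2 + 12*m + 48*sqrt(2)*m - 72*sqrt(2)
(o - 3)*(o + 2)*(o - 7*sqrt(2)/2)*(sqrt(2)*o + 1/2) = sqrt(2)*o^4 - 13*o^3/2 - sqrt(2)*o^3 - 31*sqrt(2)*o^2/4 + 13*o^2/2 + 7*sqrt(2)*o/4 + 39*o + 21*sqrt(2)/2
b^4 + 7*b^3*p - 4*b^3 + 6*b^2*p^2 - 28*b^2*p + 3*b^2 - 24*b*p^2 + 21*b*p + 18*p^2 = (b - 3)*(b - 1)*(b + p)*(b + 6*p)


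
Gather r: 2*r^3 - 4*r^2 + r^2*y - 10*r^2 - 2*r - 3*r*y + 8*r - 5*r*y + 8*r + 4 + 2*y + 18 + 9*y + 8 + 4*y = 2*r^3 + r^2*(y - 14) + r*(14 - 8*y) + 15*y + 30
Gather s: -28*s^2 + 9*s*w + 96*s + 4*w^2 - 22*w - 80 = -28*s^2 + s*(9*w + 96) + 4*w^2 - 22*w - 80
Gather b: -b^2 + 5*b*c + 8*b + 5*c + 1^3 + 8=-b^2 + b*(5*c + 8) + 5*c + 9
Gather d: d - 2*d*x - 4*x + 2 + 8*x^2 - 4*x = d*(1 - 2*x) + 8*x^2 - 8*x + 2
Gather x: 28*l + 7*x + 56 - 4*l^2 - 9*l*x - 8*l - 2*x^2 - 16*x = -4*l^2 + 20*l - 2*x^2 + x*(-9*l - 9) + 56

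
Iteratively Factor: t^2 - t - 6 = (t + 2)*(t - 3)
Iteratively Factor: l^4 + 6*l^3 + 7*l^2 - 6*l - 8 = (l + 2)*(l^3 + 4*l^2 - l - 4) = (l - 1)*(l + 2)*(l^2 + 5*l + 4) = (l - 1)*(l + 2)*(l + 4)*(l + 1)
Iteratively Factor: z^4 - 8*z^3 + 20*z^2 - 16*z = (z - 2)*(z^3 - 6*z^2 + 8*z) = z*(z - 2)*(z^2 - 6*z + 8) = z*(z - 2)^2*(z - 4)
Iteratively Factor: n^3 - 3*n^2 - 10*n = (n + 2)*(n^2 - 5*n) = (n - 5)*(n + 2)*(n)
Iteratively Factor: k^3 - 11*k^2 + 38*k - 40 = (k - 5)*(k^2 - 6*k + 8) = (k - 5)*(k - 2)*(k - 4)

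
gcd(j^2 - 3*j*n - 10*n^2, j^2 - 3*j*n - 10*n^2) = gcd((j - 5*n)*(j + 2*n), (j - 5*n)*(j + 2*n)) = j^2 - 3*j*n - 10*n^2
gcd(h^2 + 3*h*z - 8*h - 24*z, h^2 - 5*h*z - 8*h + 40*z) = h - 8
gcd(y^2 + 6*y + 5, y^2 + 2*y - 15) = y + 5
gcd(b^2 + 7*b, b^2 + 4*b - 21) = b + 7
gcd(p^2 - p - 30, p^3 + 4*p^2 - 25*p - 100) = p + 5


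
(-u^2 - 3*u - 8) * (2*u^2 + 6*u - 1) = -2*u^4 - 12*u^3 - 33*u^2 - 45*u + 8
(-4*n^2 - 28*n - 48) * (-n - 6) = 4*n^3 + 52*n^2 + 216*n + 288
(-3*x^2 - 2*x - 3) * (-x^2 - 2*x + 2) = 3*x^4 + 8*x^3 + x^2 + 2*x - 6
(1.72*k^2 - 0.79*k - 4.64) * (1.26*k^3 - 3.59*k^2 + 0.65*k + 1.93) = 2.1672*k^5 - 7.1702*k^4 - 1.8923*k^3 + 19.4637*k^2 - 4.5407*k - 8.9552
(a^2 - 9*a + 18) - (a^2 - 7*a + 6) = 12 - 2*a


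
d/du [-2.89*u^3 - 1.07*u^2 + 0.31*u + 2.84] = -8.67*u^2 - 2.14*u + 0.31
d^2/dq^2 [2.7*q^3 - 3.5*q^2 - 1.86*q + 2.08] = 16.2*q - 7.0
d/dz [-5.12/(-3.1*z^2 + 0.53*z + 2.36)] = (2.7136 - 31.744*z)/(-3.1*z^2 + 0.53*z + 2.36)^2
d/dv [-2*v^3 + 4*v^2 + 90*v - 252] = -6*v^2 + 8*v + 90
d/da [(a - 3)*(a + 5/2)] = 2*a - 1/2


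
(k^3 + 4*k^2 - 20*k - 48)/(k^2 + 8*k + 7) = (k^3 + 4*k^2 - 20*k - 48)/(k^2 + 8*k + 7)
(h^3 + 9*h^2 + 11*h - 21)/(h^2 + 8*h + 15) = (h^2 + 6*h - 7)/(h + 5)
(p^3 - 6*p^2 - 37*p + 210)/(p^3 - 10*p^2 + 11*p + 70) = (p + 6)/(p + 2)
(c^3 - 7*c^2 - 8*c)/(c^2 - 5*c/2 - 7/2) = 2*c*(c - 8)/(2*c - 7)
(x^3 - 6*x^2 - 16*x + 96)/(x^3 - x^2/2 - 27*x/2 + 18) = 2*(x^2 - 10*x + 24)/(2*x^2 - 9*x + 9)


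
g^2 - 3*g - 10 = (g - 5)*(g + 2)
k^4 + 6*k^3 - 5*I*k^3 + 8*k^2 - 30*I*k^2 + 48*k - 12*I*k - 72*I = (k + 6)*(k - 6*I)*(k - I)*(k + 2*I)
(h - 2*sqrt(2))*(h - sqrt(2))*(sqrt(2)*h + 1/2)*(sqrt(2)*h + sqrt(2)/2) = 2*h^4 - 11*sqrt(2)*h^3/2 + h^3 - 11*sqrt(2)*h^2/4 + 5*h^2 + 5*h/2 + 2*sqrt(2)*h + sqrt(2)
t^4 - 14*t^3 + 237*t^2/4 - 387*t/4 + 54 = (t - 8)*(t - 3)*(t - 3/2)^2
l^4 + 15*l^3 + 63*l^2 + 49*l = l*(l + 1)*(l + 7)^2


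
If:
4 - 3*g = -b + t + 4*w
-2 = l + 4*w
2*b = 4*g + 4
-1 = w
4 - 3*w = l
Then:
No Solution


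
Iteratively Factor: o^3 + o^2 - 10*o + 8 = (o - 1)*(o^2 + 2*o - 8) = (o - 1)*(o + 4)*(o - 2)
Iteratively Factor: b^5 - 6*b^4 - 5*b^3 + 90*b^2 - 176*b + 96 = (b - 2)*(b^4 - 4*b^3 - 13*b^2 + 64*b - 48) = (b - 3)*(b - 2)*(b^3 - b^2 - 16*b + 16) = (b - 4)*(b - 3)*(b - 2)*(b^2 + 3*b - 4) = (b - 4)*(b - 3)*(b - 2)*(b - 1)*(b + 4)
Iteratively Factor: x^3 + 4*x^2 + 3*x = (x + 1)*(x^2 + 3*x) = (x + 1)*(x + 3)*(x)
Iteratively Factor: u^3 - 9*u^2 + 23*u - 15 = (u - 5)*(u^2 - 4*u + 3) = (u - 5)*(u - 3)*(u - 1)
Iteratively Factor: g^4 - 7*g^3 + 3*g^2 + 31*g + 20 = (g + 1)*(g^3 - 8*g^2 + 11*g + 20) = (g + 1)^2*(g^2 - 9*g + 20) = (g - 4)*(g + 1)^2*(g - 5)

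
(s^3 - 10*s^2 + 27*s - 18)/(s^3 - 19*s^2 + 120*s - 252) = (s^2 - 4*s + 3)/(s^2 - 13*s + 42)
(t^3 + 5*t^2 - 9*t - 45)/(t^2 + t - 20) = (t^2 - 9)/(t - 4)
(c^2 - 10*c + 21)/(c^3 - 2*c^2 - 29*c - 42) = (c - 3)/(c^2 + 5*c + 6)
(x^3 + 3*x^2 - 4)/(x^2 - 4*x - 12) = (x^2 + x - 2)/(x - 6)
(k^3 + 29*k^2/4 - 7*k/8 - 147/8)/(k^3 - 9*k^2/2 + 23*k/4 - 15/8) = (4*k^2 + 35*k + 49)/(4*k^2 - 12*k + 5)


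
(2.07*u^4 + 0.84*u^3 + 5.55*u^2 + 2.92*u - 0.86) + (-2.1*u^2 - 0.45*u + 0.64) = 2.07*u^4 + 0.84*u^3 + 3.45*u^2 + 2.47*u - 0.22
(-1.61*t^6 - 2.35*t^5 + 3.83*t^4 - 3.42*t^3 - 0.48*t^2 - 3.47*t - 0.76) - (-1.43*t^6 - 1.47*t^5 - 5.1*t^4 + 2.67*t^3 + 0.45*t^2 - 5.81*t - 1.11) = -0.18*t^6 - 0.88*t^5 + 8.93*t^4 - 6.09*t^3 - 0.93*t^2 + 2.34*t + 0.35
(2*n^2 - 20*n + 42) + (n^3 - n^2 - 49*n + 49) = n^3 + n^2 - 69*n + 91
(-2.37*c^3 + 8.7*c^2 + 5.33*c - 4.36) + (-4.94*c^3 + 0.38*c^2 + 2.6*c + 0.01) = -7.31*c^3 + 9.08*c^2 + 7.93*c - 4.35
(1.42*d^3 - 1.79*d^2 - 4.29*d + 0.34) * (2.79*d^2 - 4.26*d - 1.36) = 3.9618*d^5 - 11.0433*d^4 - 6.2749*d^3 + 21.6584*d^2 + 4.386*d - 0.4624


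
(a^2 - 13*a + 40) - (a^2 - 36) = 76 - 13*a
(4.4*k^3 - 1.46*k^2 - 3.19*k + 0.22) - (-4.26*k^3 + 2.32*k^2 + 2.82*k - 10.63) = 8.66*k^3 - 3.78*k^2 - 6.01*k + 10.85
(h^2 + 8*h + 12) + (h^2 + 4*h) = 2*h^2 + 12*h + 12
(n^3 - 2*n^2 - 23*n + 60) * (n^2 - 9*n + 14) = n^5 - 11*n^4 + 9*n^3 + 239*n^2 - 862*n + 840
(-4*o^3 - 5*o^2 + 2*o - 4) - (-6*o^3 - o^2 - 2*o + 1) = 2*o^3 - 4*o^2 + 4*o - 5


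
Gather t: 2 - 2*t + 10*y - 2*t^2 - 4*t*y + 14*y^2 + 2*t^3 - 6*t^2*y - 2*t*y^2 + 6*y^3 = 2*t^3 + t^2*(-6*y - 2) + t*(-2*y^2 - 4*y - 2) + 6*y^3 + 14*y^2 + 10*y + 2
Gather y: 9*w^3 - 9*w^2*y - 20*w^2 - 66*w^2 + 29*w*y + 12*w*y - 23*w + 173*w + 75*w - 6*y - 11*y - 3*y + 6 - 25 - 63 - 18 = 9*w^3 - 86*w^2 + 225*w + y*(-9*w^2 + 41*w - 20) - 100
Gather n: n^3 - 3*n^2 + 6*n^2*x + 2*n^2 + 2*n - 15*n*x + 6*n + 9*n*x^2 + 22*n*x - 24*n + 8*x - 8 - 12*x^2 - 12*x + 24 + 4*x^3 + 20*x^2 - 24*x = n^3 + n^2*(6*x - 1) + n*(9*x^2 + 7*x - 16) + 4*x^3 + 8*x^2 - 28*x + 16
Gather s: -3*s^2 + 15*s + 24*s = -3*s^2 + 39*s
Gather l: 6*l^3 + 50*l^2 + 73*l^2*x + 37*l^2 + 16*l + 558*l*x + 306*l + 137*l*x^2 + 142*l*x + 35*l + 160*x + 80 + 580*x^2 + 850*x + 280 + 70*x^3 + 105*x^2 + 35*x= 6*l^3 + l^2*(73*x + 87) + l*(137*x^2 + 700*x + 357) + 70*x^3 + 685*x^2 + 1045*x + 360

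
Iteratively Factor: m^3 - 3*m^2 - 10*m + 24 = (m - 2)*(m^2 - m - 12) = (m - 4)*(m - 2)*(m + 3)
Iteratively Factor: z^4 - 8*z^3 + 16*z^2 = (z)*(z^3 - 8*z^2 + 16*z) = z*(z - 4)*(z^2 - 4*z) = z*(z - 4)^2*(z)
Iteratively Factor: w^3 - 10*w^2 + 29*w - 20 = (w - 5)*(w^2 - 5*w + 4) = (w - 5)*(w - 4)*(w - 1)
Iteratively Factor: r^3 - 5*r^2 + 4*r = (r - 4)*(r^2 - r) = (r - 4)*(r - 1)*(r)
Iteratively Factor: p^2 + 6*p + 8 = (p + 2)*(p + 4)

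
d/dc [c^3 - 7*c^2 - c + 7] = 3*c^2 - 14*c - 1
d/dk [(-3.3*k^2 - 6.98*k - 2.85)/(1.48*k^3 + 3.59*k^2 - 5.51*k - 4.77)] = (4.884*k^4 + 20.6608*k^3 + 55.8952*k^2 + 51.945*k + 17.5911)/(2.1904*k^6 + 10.6264*k^5 - 3.4215*k^4 - 53.681*k^3 - 3.8885*k^2 + 52.5654*k + 22.7529)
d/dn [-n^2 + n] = 1 - 2*n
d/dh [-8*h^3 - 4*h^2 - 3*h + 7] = -24*h^2 - 8*h - 3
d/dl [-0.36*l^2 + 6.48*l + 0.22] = 6.48 - 0.72*l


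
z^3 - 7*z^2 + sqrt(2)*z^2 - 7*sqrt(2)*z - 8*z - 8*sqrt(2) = (z - 8)*(z + 1)*(z + sqrt(2))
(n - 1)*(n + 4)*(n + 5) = n^3 + 8*n^2 + 11*n - 20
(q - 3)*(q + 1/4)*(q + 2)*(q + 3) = q^4 + 9*q^3/4 - 17*q^2/2 - 81*q/4 - 9/2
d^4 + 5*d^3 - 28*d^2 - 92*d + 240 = (d - 4)*(d - 2)*(d + 5)*(d + 6)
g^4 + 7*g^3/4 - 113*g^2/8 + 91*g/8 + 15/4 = (g - 2)*(g - 3/2)*(g + 1/4)*(g + 5)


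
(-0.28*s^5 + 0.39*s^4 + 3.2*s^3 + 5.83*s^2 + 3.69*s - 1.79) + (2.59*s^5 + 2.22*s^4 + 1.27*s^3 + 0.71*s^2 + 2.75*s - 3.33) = 2.31*s^5 + 2.61*s^4 + 4.47*s^3 + 6.54*s^2 + 6.44*s - 5.12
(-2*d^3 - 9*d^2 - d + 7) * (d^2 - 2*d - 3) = -2*d^5 - 5*d^4 + 23*d^3 + 36*d^2 - 11*d - 21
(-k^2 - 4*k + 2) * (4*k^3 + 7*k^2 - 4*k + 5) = -4*k^5 - 23*k^4 - 16*k^3 + 25*k^2 - 28*k + 10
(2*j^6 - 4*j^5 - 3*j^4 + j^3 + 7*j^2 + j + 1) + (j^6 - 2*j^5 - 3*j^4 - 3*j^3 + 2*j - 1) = 3*j^6 - 6*j^5 - 6*j^4 - 2*j^3 + 7*j^2 + 3*j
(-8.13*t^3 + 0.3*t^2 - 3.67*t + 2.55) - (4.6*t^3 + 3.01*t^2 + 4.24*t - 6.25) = -12.73*t^3 - 2.71*t^2 - 7.91*t + 8.8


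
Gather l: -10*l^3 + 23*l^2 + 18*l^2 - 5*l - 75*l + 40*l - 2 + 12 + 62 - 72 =-10*l^3 + 41*l^2 - 40*l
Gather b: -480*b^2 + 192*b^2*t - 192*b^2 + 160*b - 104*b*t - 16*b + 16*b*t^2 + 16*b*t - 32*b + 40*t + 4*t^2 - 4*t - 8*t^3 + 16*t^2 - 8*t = b^2*(192*t - 672) + b*(16*t^2 - 88*t + 112) - 8*t^3 + 20*t^2 + 28*t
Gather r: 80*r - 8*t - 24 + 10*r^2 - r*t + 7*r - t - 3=10*r^2 + r*(87 - t) - 9*t - 27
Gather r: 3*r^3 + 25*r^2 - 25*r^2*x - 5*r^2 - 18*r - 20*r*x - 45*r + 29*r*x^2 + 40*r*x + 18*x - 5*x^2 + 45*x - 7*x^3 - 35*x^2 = 3*r^3 + r^2*(20 - 25*x) + r*(29*x^2 + 20*x - 63) - 7*x^3 - 40*x^2 + 63*x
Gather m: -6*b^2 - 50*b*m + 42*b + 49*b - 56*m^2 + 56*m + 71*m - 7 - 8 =-6*b^2 + 91*b - 56*m^2 + m*(127 - 50*b) - 15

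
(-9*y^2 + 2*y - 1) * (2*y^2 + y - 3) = -18*y^4 - 5*y^3 + 27*y^2 - 7*y + 3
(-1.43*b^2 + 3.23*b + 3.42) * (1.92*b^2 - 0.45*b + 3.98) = -2.7456*b^4 + 6.8451*b^3 - 0.5785*b^2 + 11.3164*b + 13.6116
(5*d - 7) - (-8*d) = 13*d - 7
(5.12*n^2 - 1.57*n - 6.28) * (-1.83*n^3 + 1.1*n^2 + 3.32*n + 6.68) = -9.3696*n^5 + 8.5051*n^4 + 26.7638*n^3 + 22.0812*n^2 - 31.3372*n - 41.9504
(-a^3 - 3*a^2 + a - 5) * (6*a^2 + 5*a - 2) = -6*a^5 - 23*a^4 - 7*a^3 - 19*a^2 - 27*a + 10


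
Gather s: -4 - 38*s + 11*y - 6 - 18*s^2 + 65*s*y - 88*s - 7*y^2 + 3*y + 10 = -18*s^2 + s*(65*y - 126) - 7*y^2 + 14*y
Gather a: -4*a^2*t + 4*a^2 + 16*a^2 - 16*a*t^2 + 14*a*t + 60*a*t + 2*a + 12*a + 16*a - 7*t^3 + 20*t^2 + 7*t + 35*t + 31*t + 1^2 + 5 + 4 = a^2*(20 - 4*t) + a*(-16*t^2 + 74*t + 30) - 7*t^3 + 20*t^2 + 73*t + 10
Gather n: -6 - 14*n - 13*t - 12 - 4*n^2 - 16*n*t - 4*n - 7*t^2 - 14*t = -4*n^2 + n*(-16*t - 18) - 7*t^2 - 27*t - 18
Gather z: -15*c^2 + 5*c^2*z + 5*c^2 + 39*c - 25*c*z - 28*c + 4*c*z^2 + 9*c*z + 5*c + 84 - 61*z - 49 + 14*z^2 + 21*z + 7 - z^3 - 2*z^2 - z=-10*c^2 + 16*c - z^3 + z^2*(4*c + 12) + z*(5*c^2 - 16*c - 41) + 42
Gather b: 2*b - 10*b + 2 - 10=-8*b - 8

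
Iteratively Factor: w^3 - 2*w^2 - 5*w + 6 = (w - 1)*(w^2 - w - 6) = (w - 1)*(w + 2)*(w - 3)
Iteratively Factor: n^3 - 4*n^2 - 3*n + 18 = (n + 2)*(n^2 - 6*n + 9) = (n - 3)*(n + 2)*(n - 3)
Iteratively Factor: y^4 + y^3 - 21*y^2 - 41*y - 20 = (y + 1)*(y^3 - 21*y - 20) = (y - 5)*(y + 1)*(y^2 + 5*y + 4) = (y - 5)*(y + 1)^2*(y + 4)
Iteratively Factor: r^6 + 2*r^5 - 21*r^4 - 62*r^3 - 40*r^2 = (r - 5)*(r^5 + 7*r^4 + 14*r^3 + 8*r^2) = (r - 5)*(r + 2)*(r^4 + 5*r^3 + 4*r^2) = r*(r - 5)*(r + 2)*(r^3 + 5*r^2 + 4*r) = r*(r - 5)*(r + 1)*(r + 2)*(r^2 + 4*r) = r^2*(r - 5)*(r + 1)*(r + 2)*(r + 4)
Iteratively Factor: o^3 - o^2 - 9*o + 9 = (o - 1)*(o^2 - 9) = (o - 1)*(o + 3)*(o - 3)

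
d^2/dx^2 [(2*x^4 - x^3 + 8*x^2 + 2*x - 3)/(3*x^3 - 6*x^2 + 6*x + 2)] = 4*(45*x^6 - 72*x^5 - 261*x^4 + 282*x^3 - 129*x^2 + 219*x - 68)/(27*x^9 - 162*x^8 + 486*x^7 - 810*x^6 + 756*x^5 - 216*x^4 - 180*x^3 + 144*x^2 + 72*x + 8)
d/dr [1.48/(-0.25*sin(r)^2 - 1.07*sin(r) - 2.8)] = (0.74*sin(r) + 1.5836)*cos(r)/(0.25*sin(r)^2 + 1.07*sin(r) + 2.8)^2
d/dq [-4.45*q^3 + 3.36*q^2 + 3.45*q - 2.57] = -13.35*q^2 + 6.72*q + 3.45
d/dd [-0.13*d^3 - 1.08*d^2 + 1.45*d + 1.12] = -0.39*d^2 - 2.16*d + 1.45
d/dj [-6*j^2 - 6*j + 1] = -12*j - 6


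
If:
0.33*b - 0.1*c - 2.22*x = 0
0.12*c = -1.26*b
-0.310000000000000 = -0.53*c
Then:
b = -0.06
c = 0.58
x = -0.03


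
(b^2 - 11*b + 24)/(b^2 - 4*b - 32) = (b - 3)/(b + 4)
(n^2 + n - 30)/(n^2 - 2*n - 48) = (n - 5)/(n - 8)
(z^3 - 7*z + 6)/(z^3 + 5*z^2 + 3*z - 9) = (z - 2)/(z + 3)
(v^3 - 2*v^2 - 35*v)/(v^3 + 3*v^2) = (v^2 - 2*v - 35)/(v*(v + 3))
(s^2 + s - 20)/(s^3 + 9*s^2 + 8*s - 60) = (s - 4)/(s^2 + 4*s - 12)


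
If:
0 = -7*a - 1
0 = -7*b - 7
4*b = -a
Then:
No Solution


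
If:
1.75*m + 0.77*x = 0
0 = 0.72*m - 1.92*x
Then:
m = 0.00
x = 0.00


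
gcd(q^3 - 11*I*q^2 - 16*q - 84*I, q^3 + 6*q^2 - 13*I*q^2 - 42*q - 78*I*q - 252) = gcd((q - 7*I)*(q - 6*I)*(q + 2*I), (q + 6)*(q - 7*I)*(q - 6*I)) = q^2 - 13*I*q - 42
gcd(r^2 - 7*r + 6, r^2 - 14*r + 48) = r - 6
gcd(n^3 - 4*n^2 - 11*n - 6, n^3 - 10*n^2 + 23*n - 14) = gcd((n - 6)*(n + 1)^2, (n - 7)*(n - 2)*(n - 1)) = 1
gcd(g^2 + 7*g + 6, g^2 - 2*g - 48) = g + 6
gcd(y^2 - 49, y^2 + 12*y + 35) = y + 7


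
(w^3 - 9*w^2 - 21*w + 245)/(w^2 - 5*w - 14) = (w^2 - 2*w - 35)/(w + 2)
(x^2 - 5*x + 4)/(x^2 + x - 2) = (x - 4)/(x + 2)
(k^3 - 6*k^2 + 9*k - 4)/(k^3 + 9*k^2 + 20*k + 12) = (k^3 - 6*k^2 + 9*k - 4)/(k^3 + 9*k^2 + 20*k + 12)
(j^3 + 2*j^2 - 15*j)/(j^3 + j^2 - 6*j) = (j^2 + 2*j - 15)/(j^2 + j - 6)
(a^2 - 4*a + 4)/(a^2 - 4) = (a - 2)/(a + 2)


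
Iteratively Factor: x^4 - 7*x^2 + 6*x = (x - 1)*(x^3 + x^2 - 6*x) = (x - 2)*(x - 1)*(x^2 + 3*x) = x*(x - 2)*(x - 1)*(x + 3)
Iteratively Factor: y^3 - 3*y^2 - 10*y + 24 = (y - 4)*(y^2 + y - 6) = (y - 4)*(y - 2)*(y + 3)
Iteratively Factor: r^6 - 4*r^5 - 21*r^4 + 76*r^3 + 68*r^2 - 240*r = (r + 2)*(r^5 - 6*r^4 - 9*r^3 + 94*r^2 - 120*r) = (r - 3)*(r + 2)*(r^4 - 3*r^3 - 18*r^2 + 40*r) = (r - 3)*(r - 2)*(r + 2)*(r^3 - r^2 - 20*r) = (r - 5)*(r - 3)*(r - 2)*(r + 2)*(r^2 + 4*r) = (r - 5)*(r - 3)*(r - 2)*(r + 2)*(r + 4)*(r)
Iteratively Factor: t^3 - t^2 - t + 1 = (t + 1)*(t^2 - 2*t + 1) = (t - 1)*(t + 1)*(t - 1)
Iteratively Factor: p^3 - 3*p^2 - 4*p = (p + 1)*(p^2 - 4*p) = (p - 4)*(p + 1)*(p)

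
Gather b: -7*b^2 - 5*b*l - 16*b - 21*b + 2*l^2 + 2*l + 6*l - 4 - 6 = -7*b^2 + b*(-5*l - 37) + 2*l^2 + 8*l - 10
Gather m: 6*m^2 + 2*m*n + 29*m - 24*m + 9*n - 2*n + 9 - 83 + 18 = 6*m^2 + m*(2*n + 5) + 7*n - 56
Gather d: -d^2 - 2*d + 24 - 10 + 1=-d^2 - 2*d + 15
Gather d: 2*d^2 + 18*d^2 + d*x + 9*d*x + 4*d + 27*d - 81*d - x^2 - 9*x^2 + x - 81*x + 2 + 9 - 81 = 20*d^2 + d*(10*x - 50) - 10*x^2 - 80*x - 70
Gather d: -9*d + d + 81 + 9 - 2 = 88 - 8*d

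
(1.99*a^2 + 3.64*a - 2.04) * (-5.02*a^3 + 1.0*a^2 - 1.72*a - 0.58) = -9.9898*a^5 - 16.2828*a^4 + 10.458*a^3 - 9.455*a^2 + 1.3976*a + 1.1832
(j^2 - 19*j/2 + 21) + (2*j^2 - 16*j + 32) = 3*j^2 - 51*j/2 + 53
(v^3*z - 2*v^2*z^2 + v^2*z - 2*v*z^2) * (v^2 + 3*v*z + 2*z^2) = v^5*z + v^4*z^2 + v^4*z - 4*v^3*z^3 + v^3*z^2 - 4*v^2*z^4 - 4*v^2*z^3 - 4*v*z^4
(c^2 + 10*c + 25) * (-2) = -2*c^2 - 20*c - 50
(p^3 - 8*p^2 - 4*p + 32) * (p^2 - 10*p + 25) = p^5 - 18*p^4 + 101*p^3 - 128*p^2 - 420*p + 800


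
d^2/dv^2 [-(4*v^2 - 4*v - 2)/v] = 4/v^3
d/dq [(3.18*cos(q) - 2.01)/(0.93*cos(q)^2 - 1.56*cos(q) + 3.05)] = (2.9574*cos(q)^2 - 3.7386*cos(q) - 6.5634)*sin(q)/(0.8649*cos(q)^4 - 2.9016*cos(q)^3 + 8.1066*cos(q)^2 - 9.516*cos(q) + 9.3025)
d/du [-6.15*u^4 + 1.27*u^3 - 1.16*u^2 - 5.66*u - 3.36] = -24.6*u^3 + 3.81*u^2 - 2.32*u - 5.66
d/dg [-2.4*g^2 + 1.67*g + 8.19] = 1.67 - 4.8*g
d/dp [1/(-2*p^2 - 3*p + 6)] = (4*p + 3)/(2*p^2 + 3*p - 6)^2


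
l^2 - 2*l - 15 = (l - 5)*(l + 3)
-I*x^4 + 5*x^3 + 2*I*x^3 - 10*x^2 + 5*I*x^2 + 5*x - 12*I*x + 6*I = (x - 1)*(x + 2*I)*(x + 3*I)*(-I*x + I)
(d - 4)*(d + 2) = d^2 - 2*d - 8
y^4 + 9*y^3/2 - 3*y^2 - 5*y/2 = y*(y - 1)*(y + 1/2)*(y + 5)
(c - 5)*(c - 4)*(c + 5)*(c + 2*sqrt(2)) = c^4 - 4*c^3 + 2*sqrt(2)*c^3 - 25*c^2 - 8*sqrt(2)*c^2 - 50*sqrt(2)*c + 100*c + 200*sqrt(2)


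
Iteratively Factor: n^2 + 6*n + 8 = (n + 4)*(n + 2)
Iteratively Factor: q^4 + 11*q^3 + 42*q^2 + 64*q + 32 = (q + 2)*(q^3 + 9*q^2 + 24*q + 16) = (q + 2)*(q + 4)*(q^2 + 5*q + 4) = (q + 1)*(q + 2)*(q + 4)*(q + 4)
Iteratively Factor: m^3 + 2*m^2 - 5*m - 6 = (m - 2)*(m^2 + 4*m + 3) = (m - 2)*(m + 3)*(m + 1)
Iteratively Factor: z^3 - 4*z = (z)*(z^2 - 4) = z*(z - 2)*(z + 2)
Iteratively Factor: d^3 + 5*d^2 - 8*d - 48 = (d + 4)*(d^2 + d - 12) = (d - 3)*(d + 4)*(d + 4)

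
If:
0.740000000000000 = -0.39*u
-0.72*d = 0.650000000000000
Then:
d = -0.90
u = -1.90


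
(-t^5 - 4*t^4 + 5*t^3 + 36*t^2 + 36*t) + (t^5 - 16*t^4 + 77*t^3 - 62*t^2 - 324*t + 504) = -20*t^4 + 82*t^3 - 26*t^2 - 288*t + 504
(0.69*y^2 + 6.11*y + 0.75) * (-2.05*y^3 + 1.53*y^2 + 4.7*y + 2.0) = -1.4145*y^5 - 11.4698*y^4 + 11.0538*y^3 + 31.2445*y^2 + 15.745*y + 1.5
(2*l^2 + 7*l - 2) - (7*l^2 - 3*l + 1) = -5*l^2 + 10*l - 3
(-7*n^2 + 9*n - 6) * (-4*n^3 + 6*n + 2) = 28*n^5 - 36*n^4 - 18*n^3 + 40*n^2 - 18*n - 12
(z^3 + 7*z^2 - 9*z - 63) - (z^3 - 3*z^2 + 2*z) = 10*z^2 - 11*z - 63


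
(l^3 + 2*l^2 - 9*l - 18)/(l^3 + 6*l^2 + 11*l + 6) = (l - 3)/(l + 1)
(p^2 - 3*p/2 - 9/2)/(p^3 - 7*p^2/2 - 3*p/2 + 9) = 1/(p - 2)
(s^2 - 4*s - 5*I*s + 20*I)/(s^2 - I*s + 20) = (s - 4)/(s + 4*I)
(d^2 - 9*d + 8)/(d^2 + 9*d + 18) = (d^2 - 9*d + 8)/(d^2 + 9*d + 18)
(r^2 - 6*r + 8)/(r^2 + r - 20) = (r - 2)/(r + 5)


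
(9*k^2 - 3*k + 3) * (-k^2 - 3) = -9*k^4 + 3*k^3 - 30*k^2 + 9*k - 9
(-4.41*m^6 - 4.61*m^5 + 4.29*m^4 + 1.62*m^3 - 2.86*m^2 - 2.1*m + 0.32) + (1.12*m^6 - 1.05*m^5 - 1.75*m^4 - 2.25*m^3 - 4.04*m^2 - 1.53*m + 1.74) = -3.29*m^6 - 5.66*m^5 + 2.54*m^4 - 0.63*m^3 - 6.9*m^2 - 3.63*m + 2.06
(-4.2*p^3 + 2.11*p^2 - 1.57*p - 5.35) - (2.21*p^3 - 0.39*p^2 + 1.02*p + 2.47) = -6.41*p^3 + 2.5*p^2 - 2.59*p - 7.82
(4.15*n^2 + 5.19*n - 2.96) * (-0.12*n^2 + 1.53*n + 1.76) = -0.498*n^4 + 5.7267*n^3 + 15.5999*n^2 + 4.6056*n - 5.2096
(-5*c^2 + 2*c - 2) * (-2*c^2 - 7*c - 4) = 10*c^4 + 31*c^3 + 10*c^2 + 6*c + 8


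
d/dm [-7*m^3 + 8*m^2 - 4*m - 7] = -21*m^2 + 16*m - 4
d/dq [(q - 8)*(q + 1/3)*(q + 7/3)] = 3*q^2 - 32*q/3 - 185/9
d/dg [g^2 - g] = 2*g - 1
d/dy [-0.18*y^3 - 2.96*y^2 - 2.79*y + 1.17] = -0.54*y^2 - 5.92*y - 2.79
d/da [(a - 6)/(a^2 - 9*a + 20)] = (a^2 - 9*a - (a - 6)*(2*a - 9) + 20)/(a^2 - 9*a + 20)^2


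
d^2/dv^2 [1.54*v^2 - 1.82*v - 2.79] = 3.08000000000000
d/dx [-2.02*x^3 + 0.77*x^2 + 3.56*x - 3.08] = -6.06*x^2 + 1.54*x + 3.56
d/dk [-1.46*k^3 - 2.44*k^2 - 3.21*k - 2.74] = -4.38*k^2 - 4.88*k - 3.21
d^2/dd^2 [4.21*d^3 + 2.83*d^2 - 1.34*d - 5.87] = 25.26*d + 5.66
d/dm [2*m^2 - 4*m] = 4*m - 4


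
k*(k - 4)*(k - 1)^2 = k^4 - 6*k^3 + 9*k^2 - 4*k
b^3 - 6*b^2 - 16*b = b*(b - 8)*(b + 2)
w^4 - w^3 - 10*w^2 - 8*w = w*(w - 4)*(w + 1)*(w + 2)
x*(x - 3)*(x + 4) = x^3 + x^2 - 12*x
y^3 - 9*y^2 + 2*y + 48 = (y - 8)*(y - 3)*(y + 2)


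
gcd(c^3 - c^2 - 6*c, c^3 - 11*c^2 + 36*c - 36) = c - 3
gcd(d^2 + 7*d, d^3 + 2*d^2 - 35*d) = d^2 + 7*d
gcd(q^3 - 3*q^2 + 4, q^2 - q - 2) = q^2 - q - 2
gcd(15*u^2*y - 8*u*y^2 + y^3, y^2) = y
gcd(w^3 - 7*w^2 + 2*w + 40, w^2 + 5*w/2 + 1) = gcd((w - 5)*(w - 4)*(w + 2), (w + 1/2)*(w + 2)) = w + 2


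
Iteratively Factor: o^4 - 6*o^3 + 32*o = (o - 4)*(o^3 - 2*o^2 - 8*o) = (o - 4)^2*(o^2 + 2*o) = (o - 4)^2*(o + 2)*(o)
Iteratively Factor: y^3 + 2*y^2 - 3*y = (y - 1)*(y^2 + 3*y) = y*(y - 1)*(y + 3)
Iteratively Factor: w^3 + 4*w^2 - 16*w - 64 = (w + 4)*(w^2 - 16) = (w + 4)^2*(w - 4)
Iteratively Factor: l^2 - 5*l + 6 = (l - 2)*(l - 3)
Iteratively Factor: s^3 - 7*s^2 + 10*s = (s - 5)*(s^2 - 2*s) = s*(s - 5)*(s - 2)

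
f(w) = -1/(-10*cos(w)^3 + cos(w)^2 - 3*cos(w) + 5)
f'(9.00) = 0.05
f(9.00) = -0.06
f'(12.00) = -1.52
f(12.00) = 0.35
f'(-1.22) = -0.41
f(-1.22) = -0.27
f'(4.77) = -0.13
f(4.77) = -0.21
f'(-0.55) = -1.32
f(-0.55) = 0.33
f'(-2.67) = -0.05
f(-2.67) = -0.06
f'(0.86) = 22.95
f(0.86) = -1.45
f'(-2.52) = -0.08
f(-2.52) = -0.07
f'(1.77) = 0.14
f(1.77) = -0.18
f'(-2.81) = -0.03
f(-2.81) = -0.06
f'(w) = -(-30*sin(w)*cos(w)^2 + 2*sin(w)*cos(w) - 3*sin(w))/(-10*cos(w)^3 + cos(w)^2 - 3*cos(w) + 5)^2 = (30*cos(w)^2 - 2*cos(w) + 3)*sin(w)/(10*cos(w)^3 - cos(w)^2 + 3*cos(w) - 5)^2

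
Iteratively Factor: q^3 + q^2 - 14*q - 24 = (q - 4)*(q^2 + 5*q + 6) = (q - 4)*(q + 3)*(q + 2)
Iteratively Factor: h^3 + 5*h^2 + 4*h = (h + 1)*(h^2 + 4*h) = (h + 1)*(h + 4)*(h)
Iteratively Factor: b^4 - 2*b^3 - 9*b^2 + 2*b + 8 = (b + 1)*(b^3 - 3*b^2 - 6*b + 8) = (b - 1)*(b + 1)*(b^2 - 2*b - 8) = (b - 1)*(b + 1)*(b + 2)*(b - 4)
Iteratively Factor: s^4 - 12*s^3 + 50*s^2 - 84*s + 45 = (s - 5)*(s^3 - 7*s^2 + 15*s - 9) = (s - 5)*(s - 3)*(s^2 - 4*s + 3) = (s - 5)*(s - 3)^2*(s - 1)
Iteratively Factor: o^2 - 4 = (o + 2)*(o - 2)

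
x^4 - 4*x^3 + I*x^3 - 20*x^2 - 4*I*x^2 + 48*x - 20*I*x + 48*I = (x - 6)*(x - 2)*(x + 4)*(x + I)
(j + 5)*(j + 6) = j^2 + 11*j + 30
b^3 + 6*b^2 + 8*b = b*(b + 2)*(b + 4)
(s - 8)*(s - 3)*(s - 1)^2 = s^4 - 13*s^3 + 47*s^2 - 59*s + 24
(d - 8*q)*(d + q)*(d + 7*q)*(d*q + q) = d^4*q + d^3*q - 57*d^2*q^3 - 56*d*q^4 - 57*d*q^3 - 56*q^4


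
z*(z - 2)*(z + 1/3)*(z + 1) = z^4 - 2*z^3/3 - 7*z^2/3 - 2*z/3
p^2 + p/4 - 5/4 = (p - 1)*(p + 5/4)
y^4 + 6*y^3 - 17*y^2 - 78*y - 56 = (y - 4)*(y + 1)*(y + 2)*(y + 7)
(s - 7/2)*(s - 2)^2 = s^3 - 15*s^2/2 + 18*s - 14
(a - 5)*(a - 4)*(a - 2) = a^3 - 11*a^2 + 38*a - 40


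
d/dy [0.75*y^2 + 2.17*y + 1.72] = 1.5*y + 2.17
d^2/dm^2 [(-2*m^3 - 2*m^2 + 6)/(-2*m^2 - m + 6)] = 4*(11*m^3 - 18*m^2 + 90*m - 3)/(8*m^6 + 12*m^5 - 66*m^4 - 71*m^3 + 198*m^2 + 108*m - 216)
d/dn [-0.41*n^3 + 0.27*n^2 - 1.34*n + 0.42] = -1.23*n^2 + 0.54*n - 1.34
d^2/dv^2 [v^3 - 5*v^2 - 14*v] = 6*v - 10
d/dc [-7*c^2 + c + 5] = 1 - 14*c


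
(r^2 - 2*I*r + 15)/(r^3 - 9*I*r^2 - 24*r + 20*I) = (r + 3*I)/(r^2 - 4*I*r - 4)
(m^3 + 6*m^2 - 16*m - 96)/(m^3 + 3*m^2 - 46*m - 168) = (m - 4)/(m - 7)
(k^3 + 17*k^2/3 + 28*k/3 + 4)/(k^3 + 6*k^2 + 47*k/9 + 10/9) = 3*(k^2 + 5*k + 6)/(3*k^2 + 16*k + 5)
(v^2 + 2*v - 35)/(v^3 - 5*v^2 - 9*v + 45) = (v + 7)/(v^2 - 9)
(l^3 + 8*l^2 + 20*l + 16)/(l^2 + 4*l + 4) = l + 4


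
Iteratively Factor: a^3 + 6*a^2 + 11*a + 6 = (a + 2)*(a^2 + 4*a + 3) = (a + 2)*(a + 3)*(a + 1)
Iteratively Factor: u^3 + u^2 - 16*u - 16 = (u + 1)*(u^2 - 16) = (u - 4)*(u + 1)*(u + 4)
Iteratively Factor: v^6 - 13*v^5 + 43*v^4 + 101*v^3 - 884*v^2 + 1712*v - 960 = (v + 4)*(v^5 - 17*v^4 + 111*v^3 - 343*v^2 + 488*v - 240) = (v - 1)*(v + 4)*(v^4 - 16*v^3 + 95*v^2 - 248*v + 240) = (v - 5)*(v - 1)*(v + 4)*(v^3 - 11*v^2 + 40*v - 48) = (v - 5)*(v - 3)*(v - 1)*(v + 4)*(v^2 - 8*v + 16) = (v - 5)*(v - 4)*(v - 3)*(v - 1)*(v + 4)*(v - 4)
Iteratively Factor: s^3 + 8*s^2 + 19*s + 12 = (s + 3)*(s^2 + 5*s + 4) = (s + 3)*(s + 4)*(s + 1)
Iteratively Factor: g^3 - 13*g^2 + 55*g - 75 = (g - 3)*(g^2 - 10*g + 25) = (g - 5)*(g - 3)*(g - 5)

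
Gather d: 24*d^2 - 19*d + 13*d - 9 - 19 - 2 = 24*d^2 - 6*d - 30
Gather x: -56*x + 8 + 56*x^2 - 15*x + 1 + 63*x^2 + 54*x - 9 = 119*x^2 - 17*x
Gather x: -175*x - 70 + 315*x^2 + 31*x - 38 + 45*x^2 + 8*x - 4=360*x^2 - 136*x - 112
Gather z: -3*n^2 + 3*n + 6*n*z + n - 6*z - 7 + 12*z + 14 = -3*n^2 + 4*n + z*(6*n + 6) + 7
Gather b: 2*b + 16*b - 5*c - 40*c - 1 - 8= 18*b - 45*c - 9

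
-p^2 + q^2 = (-p + q)*(p + q)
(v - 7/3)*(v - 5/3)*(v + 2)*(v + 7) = v^4 + 5*v^3 - 163*v^2/9 - 21*v + 490/9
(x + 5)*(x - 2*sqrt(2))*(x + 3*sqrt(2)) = x^3 + sqrt(2)*x^2 + 5*x^2 - 12*x + 5*sqrt(2)*x - 60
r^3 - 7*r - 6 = (r - 3)*(r + 1)*(r + 2)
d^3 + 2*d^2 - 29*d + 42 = (d - 3)*(d - 2)*(d + 7)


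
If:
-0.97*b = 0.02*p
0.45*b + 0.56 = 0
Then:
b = -1.24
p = 60.36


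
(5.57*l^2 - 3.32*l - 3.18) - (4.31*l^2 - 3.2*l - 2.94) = 1.26*l^2 - 0.12*l - 0.24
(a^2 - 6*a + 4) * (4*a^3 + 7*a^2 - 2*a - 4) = 4*a^5 - 17*a^4 - 28*a^3 + 36*a^2 + 16*a - 16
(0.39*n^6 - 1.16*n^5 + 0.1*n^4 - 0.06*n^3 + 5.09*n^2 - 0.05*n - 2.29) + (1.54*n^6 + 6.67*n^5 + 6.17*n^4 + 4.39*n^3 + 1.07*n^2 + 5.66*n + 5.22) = 1.93*n^6 + 5.51*n^5 + 6.27*n^4 + 4.33*n^3 + 6.16*n^2 + 5.61*n + 2.93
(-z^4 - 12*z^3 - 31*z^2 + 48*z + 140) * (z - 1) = -z^5 - 11*z^4 - 19*z^3 + 79*z^2 + 92*z - 140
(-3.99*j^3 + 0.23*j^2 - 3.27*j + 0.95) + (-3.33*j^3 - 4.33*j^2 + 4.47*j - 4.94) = -7.32*j^3 - 4.1*j^2 + 1.2*j - 3.99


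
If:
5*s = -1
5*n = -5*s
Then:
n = 1/5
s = -1/5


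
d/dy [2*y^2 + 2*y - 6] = 4*y + 2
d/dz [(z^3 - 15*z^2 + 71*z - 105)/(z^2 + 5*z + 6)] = (z^4 + 10*z^3 - 128*z^2 + 30*z + 951)/(z^4 + 10*z^3 + 37*z^2 + 60*z + 36)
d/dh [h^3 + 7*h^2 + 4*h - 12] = 3*h^2 + 14*h + 4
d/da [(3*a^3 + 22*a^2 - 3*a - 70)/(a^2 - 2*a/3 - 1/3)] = 3*(9*a^4 - 12*a^3 - 44*a^2 + 376*a - 137)/(9*a^4 - 12*a^3 - 2*a^2 + 4*a + 1)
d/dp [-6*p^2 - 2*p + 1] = -12*p - 2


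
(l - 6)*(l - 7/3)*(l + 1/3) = l^3 - 8*l^2 + 101*l/9 + 14/3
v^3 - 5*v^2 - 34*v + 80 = (v - 8)*(v - 2)*(v + 5)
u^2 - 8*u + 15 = (u - 5)*(u - 3)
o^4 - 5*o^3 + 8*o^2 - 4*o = o*(o - 2)^2*(o - 1)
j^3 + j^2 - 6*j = j*(j - 2)*(j + 3)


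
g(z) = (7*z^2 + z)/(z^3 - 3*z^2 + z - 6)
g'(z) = (14*z + 1)/(z^3 - 3*z^2 + z - 6) + (7*z^2 + z)*(-3*z^2 + 6*z - 1)/(z^3 - 3*z^2 + z - 6)^2 = (-z*(7*z + 1)*(3*z^2 - 6*z + 1) + (14*z + 1)*(z^3 - 3*z^2 + z - 6))/(z^3 - 3*z^2 + z - 6)^2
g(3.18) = -73.98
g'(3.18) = -952.58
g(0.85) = -0.88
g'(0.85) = -1.67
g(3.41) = 38.95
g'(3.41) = -253.49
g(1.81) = -3.06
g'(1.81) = -3.24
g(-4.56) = -0.84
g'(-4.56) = -0.08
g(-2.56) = -0.96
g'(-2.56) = 0.00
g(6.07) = 2.33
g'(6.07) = -0.79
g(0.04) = -0.01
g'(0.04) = -0.26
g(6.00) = 2.39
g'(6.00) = -0.83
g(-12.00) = -0.46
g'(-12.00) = -0.03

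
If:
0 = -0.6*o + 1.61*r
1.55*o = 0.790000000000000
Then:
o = 0.51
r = 0.19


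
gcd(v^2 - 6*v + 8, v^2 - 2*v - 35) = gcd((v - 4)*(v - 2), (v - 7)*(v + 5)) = 1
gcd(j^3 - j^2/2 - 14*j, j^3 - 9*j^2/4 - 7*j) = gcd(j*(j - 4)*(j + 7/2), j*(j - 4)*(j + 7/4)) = j^2 - 4*j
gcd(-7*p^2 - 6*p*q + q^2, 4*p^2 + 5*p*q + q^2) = p + q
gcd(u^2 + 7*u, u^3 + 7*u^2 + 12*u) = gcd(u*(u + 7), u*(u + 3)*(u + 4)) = u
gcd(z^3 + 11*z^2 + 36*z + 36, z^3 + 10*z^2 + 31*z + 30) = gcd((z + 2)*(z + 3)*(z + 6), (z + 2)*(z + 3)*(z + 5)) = z^2 + 5*z + 6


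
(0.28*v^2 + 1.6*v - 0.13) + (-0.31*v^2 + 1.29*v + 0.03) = -0.03*v^2 + 2.89*v - 0.1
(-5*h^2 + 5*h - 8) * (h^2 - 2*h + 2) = -5*h^4 + 15*h^3 - 28*h^2 + 26*h - 16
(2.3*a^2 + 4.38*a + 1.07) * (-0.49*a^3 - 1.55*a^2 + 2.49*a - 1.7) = -1.127*a^5 - 5.7112*a^4 - 1.5863*a^3 + 5.3377*a^2 - 4.7817*a - 1.819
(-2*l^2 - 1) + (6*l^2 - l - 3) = 4*l^2 - l - 4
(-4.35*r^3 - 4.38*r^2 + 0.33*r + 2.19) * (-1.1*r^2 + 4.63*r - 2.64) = 4.785*r^5 - 15.3225*r^4 - 9.1584*r^3 + 10.6821*r^2 + 9.2685*r - 5.7816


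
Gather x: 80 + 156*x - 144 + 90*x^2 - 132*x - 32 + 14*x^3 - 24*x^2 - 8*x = 14*x^3 + 66*x^2 + 16*x - 96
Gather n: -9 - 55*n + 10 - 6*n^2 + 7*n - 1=-6*n^2 - 48*n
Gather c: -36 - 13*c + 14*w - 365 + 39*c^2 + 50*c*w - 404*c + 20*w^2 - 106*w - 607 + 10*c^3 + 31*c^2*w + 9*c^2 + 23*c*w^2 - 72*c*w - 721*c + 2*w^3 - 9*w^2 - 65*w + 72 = 10*c^3 + c^2*(31*w + 48) + c*(23*w^2 - 22*w - 1138) + 2*w^3 + 11*w^2 - 157*w - 936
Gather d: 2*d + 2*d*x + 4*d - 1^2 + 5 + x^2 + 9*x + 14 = d*(2*x + 6) + x^2 + 9*x + 18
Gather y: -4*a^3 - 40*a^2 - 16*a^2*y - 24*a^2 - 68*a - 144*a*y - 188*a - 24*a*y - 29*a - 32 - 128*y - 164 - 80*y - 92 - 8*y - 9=-4*a^3 - 64*a^2 - 285*a + y*(-16*a^2 - 168*a - 216) - 297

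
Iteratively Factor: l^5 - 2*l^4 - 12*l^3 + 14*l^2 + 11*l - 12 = (l + 1)*(l^4 - 3*l^3 - 9*l^2 + 23*l - 12) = (l - 1)*(l + 1)*(l^3 - 2*l^2 - 11*l + 12) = (l - 1)*(l + 1)*(l + 3)*(l^2 - 5*l + 4) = (l - 4)*(l - 1)*(l + 1)*(l + 3)*(l - 1)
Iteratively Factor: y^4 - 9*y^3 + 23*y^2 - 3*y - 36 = (y - 3)*(y^3 - 6*y^2 + 5*y + 12) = (y - 4)*(y - 3)*(y^2 - 2*y - 3) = (y - 4)*(y - 3)*(y + 1)*(y - 3)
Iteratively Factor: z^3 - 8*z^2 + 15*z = (z - 5)*(z^2 - 3*z) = (z - 5)*(z - 3)*(z)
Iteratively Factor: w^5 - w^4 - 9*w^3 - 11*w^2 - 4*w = (w + 1)*(w^4 - 2*w^3 - 7*w^2 - 4*w) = (w + 1)^2*(w^3 - 3*w^2 - 4*w) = (w - 4)*(w + 1)^2*(w^2 + w) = w*(w - 4)*(w + 1)^2*(w + 1)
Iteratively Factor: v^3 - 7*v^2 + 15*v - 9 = (v - 1)*(v^2 - 6*v + 9) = (v - 3)*(v - 1)*(v - 3)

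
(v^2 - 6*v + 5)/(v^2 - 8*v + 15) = (v - 1)/(v - 3)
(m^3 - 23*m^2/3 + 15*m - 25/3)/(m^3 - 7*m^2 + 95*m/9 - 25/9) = 3*(m - 1)/(3*m - 1)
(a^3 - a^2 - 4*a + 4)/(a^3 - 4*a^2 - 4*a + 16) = (a - 1)/(a - 4)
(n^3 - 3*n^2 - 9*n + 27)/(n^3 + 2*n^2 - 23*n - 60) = (n^2 - 6*n + 9)/(n^2 - n - 20)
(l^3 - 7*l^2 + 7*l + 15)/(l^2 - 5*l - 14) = (-l^3 + 7*l^2 - 7*l - 15)/(-l^2 + 5*l + 14)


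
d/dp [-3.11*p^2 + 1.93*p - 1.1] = 1.93 - 6.22*p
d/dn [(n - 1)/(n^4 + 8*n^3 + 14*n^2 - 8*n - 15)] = (-3*n^2 - 18*n - 23)/(n^6 + 18*n^5 + 127*n^4 + 444*n^3 + 799*n^2 + 690*n + 225)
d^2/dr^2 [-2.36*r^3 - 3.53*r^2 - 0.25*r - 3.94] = -14.16*r - 7.06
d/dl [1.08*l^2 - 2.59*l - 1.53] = 2.16*l - 2.59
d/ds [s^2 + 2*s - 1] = 2*s + 2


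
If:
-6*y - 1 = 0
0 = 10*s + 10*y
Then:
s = 1/6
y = -1/6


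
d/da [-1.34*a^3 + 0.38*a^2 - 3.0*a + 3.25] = -4.02*a^2 + 0.76*a - 3.0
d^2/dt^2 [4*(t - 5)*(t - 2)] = 8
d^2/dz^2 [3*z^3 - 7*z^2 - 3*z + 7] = 18*z - 14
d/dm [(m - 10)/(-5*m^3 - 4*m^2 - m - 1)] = (-5*m^3 - 4*m^2 - m + (m - 10)*(15*m^2 + 8*m + 1) - 1)/(5*m^3 + 4*m^2 + m + 1)^2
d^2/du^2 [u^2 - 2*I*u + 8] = 2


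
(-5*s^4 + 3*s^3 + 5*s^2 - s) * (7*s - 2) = -35*s^5 + 31*s^4 + 29*s^3 - 17*s^2 + 2*s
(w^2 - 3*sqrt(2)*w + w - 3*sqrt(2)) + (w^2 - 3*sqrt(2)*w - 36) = 2*w^2 - 6*sqrt(2)*w + w - 36 - 3*sqrt(2)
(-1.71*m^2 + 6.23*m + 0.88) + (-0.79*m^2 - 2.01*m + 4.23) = -2.5*m^2 + 4.22*m + 5.11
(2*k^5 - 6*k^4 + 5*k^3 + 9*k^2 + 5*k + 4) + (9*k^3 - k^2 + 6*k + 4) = 2*k^5 - 6*k^4 + 14*k^3 + 8*k^2 + 11*k + 8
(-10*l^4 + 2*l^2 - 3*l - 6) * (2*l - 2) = -20*l^5 + 20*l^4 + 4*l^3 - 10*l^2 - 6*l + 12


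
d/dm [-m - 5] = -1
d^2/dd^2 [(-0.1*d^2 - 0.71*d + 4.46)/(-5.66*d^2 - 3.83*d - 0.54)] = (41.154992*d^3 - 859.106496*d^2 - 593.118192*d - 106.462024)/(181.321496*d^6 + 368.089044*d^5 + 300.975594*d^4 + 126.417959*d^3 + 28.714986*d^2 + 3.350484*d + 0.157464)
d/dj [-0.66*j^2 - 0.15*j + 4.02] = -1.32*j - 0.15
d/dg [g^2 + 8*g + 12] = 2*g + 8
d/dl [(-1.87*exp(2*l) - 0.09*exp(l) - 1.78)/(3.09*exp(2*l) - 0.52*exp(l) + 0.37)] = (1.2505*exp(2*l) + 9.6166*exp(l) - 0.9589)*exp(l)/(9.5481*exp(4*l) - 3.2136*exp(3*l) + 2.557*exp(2*l) - 0.3848*exp(l) + 0.1369)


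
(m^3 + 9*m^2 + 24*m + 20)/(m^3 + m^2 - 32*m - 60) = (m + 2)/(m - 6)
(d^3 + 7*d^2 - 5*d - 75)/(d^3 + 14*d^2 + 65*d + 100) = (d - 3)/(d + 4)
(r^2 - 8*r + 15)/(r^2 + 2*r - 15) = (r - 5)/(r + 5)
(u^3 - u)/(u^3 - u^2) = (u + 1)/u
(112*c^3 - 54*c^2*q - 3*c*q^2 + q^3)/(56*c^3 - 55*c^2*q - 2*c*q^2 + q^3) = (-2*c + q)/(-c + q)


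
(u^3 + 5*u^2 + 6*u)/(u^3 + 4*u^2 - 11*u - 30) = u*(u + 3)/(u^2 + 2*u - 15)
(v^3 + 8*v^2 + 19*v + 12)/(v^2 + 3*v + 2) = (v^2 + 7*v + 12)/(v + 2)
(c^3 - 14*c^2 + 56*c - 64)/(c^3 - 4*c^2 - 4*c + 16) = (c - 8)/(c + 2)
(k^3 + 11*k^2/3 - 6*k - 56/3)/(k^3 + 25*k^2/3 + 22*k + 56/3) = (3*k - 7)/(3*k + 7)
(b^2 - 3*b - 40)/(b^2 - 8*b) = (b + 5)/b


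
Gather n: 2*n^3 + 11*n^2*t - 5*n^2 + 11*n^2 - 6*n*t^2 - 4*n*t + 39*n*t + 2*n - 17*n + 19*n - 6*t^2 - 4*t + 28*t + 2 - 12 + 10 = 2*n^3 + n^2*(11*t + 6) + n*(-6*t^2 + 35*t + 4) - 6*t^2 + 24*t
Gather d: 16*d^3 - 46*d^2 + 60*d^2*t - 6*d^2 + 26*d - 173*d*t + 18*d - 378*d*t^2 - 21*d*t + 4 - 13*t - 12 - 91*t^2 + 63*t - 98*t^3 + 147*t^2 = 16*d^3 + d^2*(60*t - 52) + d*(-378*t^2 - 194*t + 44) - 98*t^3 + 56*t^2 + 50*t - 8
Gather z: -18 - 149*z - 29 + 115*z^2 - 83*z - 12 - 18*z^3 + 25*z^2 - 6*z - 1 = -18*z^3 + 140*z^2 - 238*z - 60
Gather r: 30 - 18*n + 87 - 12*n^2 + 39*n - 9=-12*n^2 + 21*n + 108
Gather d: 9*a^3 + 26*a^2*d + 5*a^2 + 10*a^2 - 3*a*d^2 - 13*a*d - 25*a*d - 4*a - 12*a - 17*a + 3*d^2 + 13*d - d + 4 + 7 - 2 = 9*a^3 + 15*a^2 - 33*a + d^2*(3 - 3*a) + d*(26*a^2 - 38*a + 12) + 9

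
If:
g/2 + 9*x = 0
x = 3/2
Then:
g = -27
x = 3/2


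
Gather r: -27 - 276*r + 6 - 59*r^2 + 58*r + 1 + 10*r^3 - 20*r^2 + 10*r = 10*r^3 - 79*r^2 - 208*r - 20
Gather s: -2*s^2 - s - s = -2*s^2 - 2*s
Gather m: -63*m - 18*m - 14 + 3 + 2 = -81*m - 9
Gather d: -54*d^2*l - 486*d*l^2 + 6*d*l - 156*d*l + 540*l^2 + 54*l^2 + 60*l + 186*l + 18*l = -54*d^2*l + d*(-486*l^2 - 150*l) + 594*l^2 + 264*l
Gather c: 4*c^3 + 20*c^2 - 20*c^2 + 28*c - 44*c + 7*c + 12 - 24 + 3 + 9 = 4*c^3 - 9*c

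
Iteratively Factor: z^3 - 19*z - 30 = (z + 3)*(z^2 - 3*z - 10) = (z - 5)*(z + 3)*(z + 2)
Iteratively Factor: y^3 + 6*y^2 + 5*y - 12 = (y + 4)*(y^2 + 2*y - 3) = (y + 3)*(y + 4)*(y - 1)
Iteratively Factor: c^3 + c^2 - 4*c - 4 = (c + 1)*(c^2 - 4) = (c + 1)*(c + 2)*(c - 2)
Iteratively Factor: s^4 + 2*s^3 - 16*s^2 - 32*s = (s)*(s^3 + 2*s^2 - 16*s - 32) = s*(s + 2)*(s^2 - 16) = s*(s - 4)*(s + 2)*(s + 4)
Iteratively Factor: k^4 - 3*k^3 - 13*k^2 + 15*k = (k + 3)*(k^3 - 6*k^2 + 5*k) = (k - 1)*(k + 3)*(k^2 - 5*k) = k*(k - 1)*(k + 3)*(k - 5)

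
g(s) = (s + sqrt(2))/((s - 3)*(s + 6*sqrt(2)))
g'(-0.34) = -0.04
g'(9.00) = -0.01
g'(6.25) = -0.04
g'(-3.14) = -0.03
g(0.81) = -0.11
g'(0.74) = -0.08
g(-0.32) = -0.04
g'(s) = -(s + sqrt(2))/((s - 3)*(s + 6*sqrt(2))^2) + 1/((s - 3)*(s + 6*sqrt(2))) - (s + sqrt(2))/((s - 3)^2*(s + 6*sqrt(2))) = (-(s - 3)*(s + sqrt(2)) + (s - 3)*(s + 6*sqrt(2)) - (s + sqrt(2))*(s + 6*sqrt(2)))/((s - 3)^2*(s + 6*sqrt(2))^2)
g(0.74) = -0.10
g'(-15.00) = -0.02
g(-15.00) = -0.12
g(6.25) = 0.16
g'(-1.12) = -0.03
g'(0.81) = -0.09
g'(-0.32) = -0.04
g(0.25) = -0.07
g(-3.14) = 0.05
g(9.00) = 0.10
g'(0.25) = -0.06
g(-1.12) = -0.00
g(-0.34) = -0.04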